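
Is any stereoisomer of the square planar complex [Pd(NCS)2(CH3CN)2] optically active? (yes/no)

no

There are 2 geometric isomers: NCS cis; NCS trans.
Each arrangement has an internal mirror plane or centre of symmetry, so none is chiral.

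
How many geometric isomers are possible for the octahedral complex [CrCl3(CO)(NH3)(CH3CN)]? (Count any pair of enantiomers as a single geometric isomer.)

4

In an octahedral complex each vertex has one trans partner and four cis neighbours.
The distinct arrangements are (4 in all): Cl mer (3 arrangements); Cl fac (chiral).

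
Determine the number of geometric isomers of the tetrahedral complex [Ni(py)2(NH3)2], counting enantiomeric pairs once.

1

All four vertices of a tetrahedron are equivalent and mutually adjacent, so cis/trans isomerism cannot arise.
Only one geometric arrangement is possible.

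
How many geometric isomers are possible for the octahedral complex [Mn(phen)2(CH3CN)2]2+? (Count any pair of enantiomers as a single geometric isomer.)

In an octahedral complex each vertex has one trans partner and four cis neighbours.
Each phen is bidentate and must span two cis positions.
Systematic placement gives 2 geometric isomers: CH3CN trans; CH3CN cis (chiral).

2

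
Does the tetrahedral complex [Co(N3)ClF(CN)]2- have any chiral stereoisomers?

yes

All four vertices of a tetrahedron are equivalent and mutually adjacent, so cis/trans isomerism cannot arise.
Only one geometric arrangement is possible; it has no improper symmetry element, so it exists as a pair of enantiomers (2 stereoisomers).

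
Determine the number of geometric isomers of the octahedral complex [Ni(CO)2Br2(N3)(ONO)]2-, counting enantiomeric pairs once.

6

The distinct arrangements are (6 in all): CO trans, Br trans; CO cis, Br trans; CO cis, Br cis (3 arrangements, 2 chiral); CO trans, Br cis.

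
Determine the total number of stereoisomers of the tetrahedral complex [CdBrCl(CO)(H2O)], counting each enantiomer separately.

2

Only one geometric arrangement is possible; it has no improper symmetry element, so it exists as a pair of enantiomers (2 stereoisomers).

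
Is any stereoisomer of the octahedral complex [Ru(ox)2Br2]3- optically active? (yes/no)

In an octahedral complex each vertex has one trans partner and four cis neighbours.
Each ox is bidentate and must span two cis positions.
Working through the distinct placements yields 2 geometric isomers: Br trans; Br cis (chiral).
One of these lacks any improper symmetry element and so occurs as an enantiomeric pair, giving 2 + 1 = 3 stereoisomers in total.

yes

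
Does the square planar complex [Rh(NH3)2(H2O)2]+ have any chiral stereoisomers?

A square has two trans pairs of vertices; adjacent vertices are cis.
Systematic placement gives 2 geometric isomers: NH3 cis; NH3 trans.
Each arrangement has an internal mirror plane or centre of symmetry, so none is chiral.

no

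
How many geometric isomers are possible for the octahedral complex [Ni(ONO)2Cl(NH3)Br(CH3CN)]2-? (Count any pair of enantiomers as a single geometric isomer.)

An octahedron has six vertices in three trans pairs; every non-trans pair is cis.
Exhaustive case analysis gives 9 geometric isomers.

9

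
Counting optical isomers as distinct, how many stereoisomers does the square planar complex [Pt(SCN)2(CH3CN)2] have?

In a square planar complex each vertex has one trans partner and two cis neighbours.
Working through the distinct placements yields 2 geometric isomers: SCN cis; SCN trans.
Each arrangement has an internal mirror plane or centre of symmetry, so none is chiral.

2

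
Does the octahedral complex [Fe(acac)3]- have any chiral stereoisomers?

The six octahedral sites form three mutually perpendicular trans pairs.
Each acac is bidentate and must span two cis positions.
Only one geometric arrangement is possible; it has no improper symmetry element, so it exists as a pair of enantiomers (2 stereoisomers).

yes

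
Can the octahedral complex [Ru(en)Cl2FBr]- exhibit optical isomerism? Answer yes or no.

yes

Each en is bidentate and must span two cis positions.
Working through the distinct placements yields 4 geometric isomers: Cl cis (3 arrangements, 2 chiral); Cl trans.
Of these, 2 lack any improper symmetry element and so occur as enantiomeric pairs, giving 4 + 2 = 6 stereoisomers in total.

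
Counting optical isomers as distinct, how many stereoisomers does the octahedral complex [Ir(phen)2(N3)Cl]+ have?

3

An octahedron has six vertices in three trans pairs; every non-trans pair is cis.
Each phen is bidentate and must span two cis positions.
Working through the distinct placements yields 2 geometric isomers: N3 and Cl mutually trans; N3 and Cl mutually cis (chiral).
One of these lacks any improper symmetry element and so occurs as an enantiomeric pair, giving 2 + 1 = 3 stereoisomers in total.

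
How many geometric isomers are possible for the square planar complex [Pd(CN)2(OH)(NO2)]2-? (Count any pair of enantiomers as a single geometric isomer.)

2

The distinct arrangements are (2 in all): CN cis; CN trans.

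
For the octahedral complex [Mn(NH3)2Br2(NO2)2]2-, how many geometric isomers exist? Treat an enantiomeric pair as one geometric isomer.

An octahedron has six vertices in three trans pairs; every non-trans pair is cis.
The distinct arrangements are (5 in all): NH3 trans, Br trans, NO2 trans; NH3 cis, Br trans, NO2 cis; NH3 cis, Br cis, NO2 trans; NH3 cis, Br cis, NO2 cis (chiral); NH3 trans, Br cis, NO2 cis.

5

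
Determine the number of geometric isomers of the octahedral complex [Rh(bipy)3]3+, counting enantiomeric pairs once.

Each bipy is bidentate and must span two cis positions.
Only one geometric arrangement is possible; it has no improper symmetry element, so it exists as a pair of enantiomers (2 stereoisomers).

1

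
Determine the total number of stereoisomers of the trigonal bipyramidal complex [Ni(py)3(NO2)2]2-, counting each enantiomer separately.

In a trigonal bipyramid the two axial positions differ from the three equatorial ones.
Working through the distinct placements yields 3 geometric isomers: NO2 both axial; NO2 one axial, one equatorial; NO2 both equatorial.
Each arrangement has an internal mirror plane or centre of symmetry, so none is chiral.

3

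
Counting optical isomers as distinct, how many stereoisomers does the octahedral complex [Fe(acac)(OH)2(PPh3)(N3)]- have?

Each acac is bidentate and must span two cis positions.
There are 4 geometric isomers: OH cis (3 arrangements, 2 chiral); OH trans.
Of these, 2 lack any improper symmetry element and so occur as enantiomeric pairs, giving 4 + 2 = 6 stereoisomers in total.

6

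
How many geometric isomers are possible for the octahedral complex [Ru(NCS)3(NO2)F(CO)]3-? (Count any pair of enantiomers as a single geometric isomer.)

4

An octahedron has six vertices in three trans pairs; every non-trans pair is cis.
There are 4 geometric isomers: NCS mer (3 arrangements); NCS fac (chiral).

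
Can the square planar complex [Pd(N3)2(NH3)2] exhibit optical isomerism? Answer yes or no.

no

In a square planar complex each vertex has one trans partner and two cis neighbours.
The distinct arrangements are (2 in all): N3 cis; N3 trans.
Each arrangement has an internal mirror plane or centre of symmetry, so none is chiral.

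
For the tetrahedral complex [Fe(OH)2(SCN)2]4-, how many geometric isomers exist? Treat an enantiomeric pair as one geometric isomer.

Only one geometric arrangement is possible.

1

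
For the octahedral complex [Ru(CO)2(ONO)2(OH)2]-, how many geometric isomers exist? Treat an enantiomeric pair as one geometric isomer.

Working through the distinct placements yields 5 geometric isomers: CO trans, ONO trans, OH trans; CO trans, ONO cis, OH cis; CO cis, ONO trans, OH cis; CO cis, ONO cis, OH cis (chiral); CO cis, ONO cis, OH trans.

5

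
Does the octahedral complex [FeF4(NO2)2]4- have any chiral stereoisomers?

There are 2 geometric isomers: NO2 trans; NO2 cis.
Each arrangement has an internal mirror plane or centre of symmetry, so none is chiral.

no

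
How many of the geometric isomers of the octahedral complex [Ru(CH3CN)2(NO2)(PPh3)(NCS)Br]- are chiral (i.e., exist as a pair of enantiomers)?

6

An octahedron has six vertices in three trans pairs; every non-trans pair is cis.
Exhaustive case analysis gives 9 geometric isomers.
Of these, 6 lack any improper symmetry element and so occur as enantiomeric pairs, giving 9 + 6 = 15 stereoisomers in total.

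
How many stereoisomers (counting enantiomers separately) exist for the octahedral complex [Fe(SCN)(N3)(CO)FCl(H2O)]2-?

The six octahedral sites form three mutually perpendicular trans pairs.
Placing the ligands in turn and identifying arrangements related by rotation or reflection leaves 15 distinct geometric isomers.
Of these, 15 lack any improper symmetry element and so occur as enantiomeric pairs, giving 15 + 15 = 30 stereoisomers in total.

30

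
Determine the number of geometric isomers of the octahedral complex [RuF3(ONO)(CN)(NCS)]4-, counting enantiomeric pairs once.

4

In an octahedral complex each vertex has one trans partner and four cis neighbours.
There are 4 geometric isomers: F mer (3 arrangements); F fac (chiral).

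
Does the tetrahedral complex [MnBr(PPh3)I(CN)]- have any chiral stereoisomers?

In a tetrahedral complex all four positions are equivalent and every pair of ligands is adjacent — there is no cis/trans distinction.
Only one geometric arrangement is possible; it has no improper symmetry element, so it exists as a pair of enantiomers (2 stereoisomers).

yes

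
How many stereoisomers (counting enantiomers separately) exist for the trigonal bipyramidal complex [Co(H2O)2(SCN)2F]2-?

6

In a trigonal bipyramid the two axial positions differ from the three equatorial ones.
Placing the ligands in turn and identifying arrangements related by rotation or reflection leaves 5 distinct geometric isomers.
One of these lacks any improper symmetry element and so occurs as an enantiomeric pair, giving 5 + 1 = 6 stereoisomers in total.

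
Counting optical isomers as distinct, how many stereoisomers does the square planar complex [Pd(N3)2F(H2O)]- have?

2

There are 2 geometric isomers: N3 cis; N3 trans.
Each arrangement has an internal mirror plane or centre of symmetry, so none is chiral.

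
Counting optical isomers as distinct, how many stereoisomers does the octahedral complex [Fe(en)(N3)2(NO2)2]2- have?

Each en is bidentate and must span two cis positions.
Systematic placement gives 3 geometric isomers: N3 trans, NO2 cis; N3 cis, NO2 cis (chiral); N3 cis, NO2 trans.
One of these lacks any improper symmetry element and so occurs as an enantiomeric pair, giving 3 + 1 = 4 stereoisomers in total.

4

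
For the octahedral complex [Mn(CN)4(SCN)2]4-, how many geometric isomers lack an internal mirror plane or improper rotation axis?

In an octahedral complex each vertex has one trans partner and four cis neighbours.
The distinct arrangements are (2 in all): SCN trans; SCN cis.
Each arrangement has an internal mirror plane or centre of symmetry, so none is chiral.

0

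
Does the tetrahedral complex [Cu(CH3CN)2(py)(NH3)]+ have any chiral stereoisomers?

All four vertices of a tetrahedron are equivalent and mutually adjacent, so cis/trans isomerism cannot arise.
Only one geometric arrangement is possible.

no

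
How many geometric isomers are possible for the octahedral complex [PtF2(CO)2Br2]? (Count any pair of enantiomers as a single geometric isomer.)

Working through the distinct placements yields 5 geometric isomers: F trans, CO trans, Br trans; F cis, CO cis, Br trans; F trans, CO cis, Br cis; F cis, CO cis, Br cis (chiral); F cis, CO trans, Br cis.

5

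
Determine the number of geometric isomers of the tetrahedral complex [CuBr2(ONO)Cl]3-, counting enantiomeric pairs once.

All four vertices of a tetrahedron are equivalent and mutually adjacent, so cis/trans isomerism cannot arise.
Only one geometric arrangement is possible.

1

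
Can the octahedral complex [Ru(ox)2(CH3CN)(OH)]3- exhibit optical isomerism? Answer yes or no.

The six octahedral sites form three mutually perpendicular trans pairs.
Each ox is bidentate and must span two cis positions.
There are 2 geometric isomers: CH3CN and OH mutually trans; CH3CN and OH mutually cis (chiral).
One of these lacks any improper symmetry element and so occurs as an enantiomeric pair, giving 2 + 1 = 3 stereoisomers in total.

yes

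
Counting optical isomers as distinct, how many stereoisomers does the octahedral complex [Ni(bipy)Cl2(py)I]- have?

In an octahedral complex each vertex has one trans partner and four cis neighbours.
Each bipy is bidentate and must span two cis positions.
Working through the distinct placements yields 4 geometric isomers: Cl trans; Cl cis (3 arrangements, 2 chiral).
Of these, 2 lack any improper symmetry element and so occur as enantiomeric pairs, giving 4 + 2 = 6 stereoisomers in total.

6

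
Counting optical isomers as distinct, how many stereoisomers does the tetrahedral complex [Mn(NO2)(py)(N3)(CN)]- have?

2

All four vertices of a tetrahedron are equivalent and mutually adjacent, so cis/trans isomerism cannot arise.
Only one geometric arrangement is possible; it has no improper symmetry element, so it exists as a pair of enantiomers (2 stereoisomers).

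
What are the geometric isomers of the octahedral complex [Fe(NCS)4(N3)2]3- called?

cis and trans

There are 2 geometric isomers: N3 trans; N3 cis.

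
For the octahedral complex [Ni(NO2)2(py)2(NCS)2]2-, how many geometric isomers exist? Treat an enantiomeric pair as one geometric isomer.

The six octahedral sites form three mutually perpendicular trans pairs.
There are 5 geometric isomers: NO2 trans, py trans, NCS trans; NO2 cis, py cis, NCS trans; NO2 cis, py trans, NCS cis; NO2 cis, py cis, NCS cis (chiral); NO2 trans, py cis, NCS cis.

5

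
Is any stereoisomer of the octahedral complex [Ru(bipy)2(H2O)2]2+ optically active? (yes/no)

yes

An octahedron has six vertices in three trans pairs; every non-trans pair is cis.
Each bipy is bidentate and must span two cis positions.
There are 2 geometric isomers: H2O trans; H2O cis (chiral).
One of these lacks any improper symmetry element and so occurs as an enantiomeric pair, giving 2 + 1 = 3 stereoisomers in total.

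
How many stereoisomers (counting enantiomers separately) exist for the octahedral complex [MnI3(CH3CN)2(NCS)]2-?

3

The distinct arrangements are (3 in all): I mer, CH3CN trans; I fac, CH3CN cis; I mer, CH3CN cis.
Each arrangement has an internal mirror plane or centre of symmetry, so none is chiral.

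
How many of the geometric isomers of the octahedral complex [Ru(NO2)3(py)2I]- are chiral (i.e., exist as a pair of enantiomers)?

An octahedron has six vertices in three trans pairs; every non-trans pair is cis.
There are 3 geometric isomers: NO2 mer, py trans; NO2 fac, py cis; NO2 mer, py cis.
Each arrangement has an internal mirror plane or centre of symmetry, so none is chiral.

0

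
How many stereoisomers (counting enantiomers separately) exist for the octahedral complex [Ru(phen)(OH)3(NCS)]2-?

The six octahedral sites form three mutually perpendicular trans pairs.
Each phen is bidentate and must span two cis positions.
Working through the distinct placements yields 2 geometric isomers: OH fac; OH mer.
Each arrangement has an internal mirror plane or centre of symmetry, so none is chiral.

2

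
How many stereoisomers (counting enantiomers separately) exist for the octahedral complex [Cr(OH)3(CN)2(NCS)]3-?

3

The six octahedral sites form three mutually perpendicular trans pairs.
There are 3 geometric isomers: OH mer, CN trans; OH mer, CN cis; OH fac, CN cis.
Each arrangement has an internal mirror plane or centre of symmetry, so none is chiral.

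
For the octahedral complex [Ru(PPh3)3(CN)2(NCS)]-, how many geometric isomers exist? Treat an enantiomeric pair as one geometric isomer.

3

The six octahedral sites form three mutually perpendicular trans pairs.
Working through the distinct placements yields 3 geometric isomers: PPh3 mer, CN trans; PPh3 mer, CN cis; PPh3 fac, CN cis.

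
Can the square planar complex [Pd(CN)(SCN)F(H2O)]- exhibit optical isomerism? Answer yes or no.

A square has two trans pairs of vertices; adjacent vertices are cis.
Working through the distinct placements yields 3 geometric isomers: (CN/H2O trans, F/SCN trans); (CN/SCN trans, F/H2O trans); (CN/F trans, H2O/SCN trans).
Each arrangement has an internal mirror plane or centre of symmetry, so none is chiral.

no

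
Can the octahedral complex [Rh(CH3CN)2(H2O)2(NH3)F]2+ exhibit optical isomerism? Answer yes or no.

In an octahedral complex each vertex has one trans partner and four cis neighbours.
Working through the distinct placements yields 6 geometric isomers: CH3CN trans, H2O cis; CH3CN trans, H2O trans; CH3CN cis, H2O cis (3 arrangements, 2 chiral); CH3CN cis, H2O trans.
Of these, 2 lack any improper symmetry element and so occur as enantiomeric pairs, giving 6 + 2 = 8 stereoisomers in total.

yes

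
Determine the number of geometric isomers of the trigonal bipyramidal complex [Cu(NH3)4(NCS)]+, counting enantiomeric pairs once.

2

A trigonal bipyramid has two axial and three equatorial sites, which are chemically inequivalent.
Systematic placement gives 2 geometric isomers: NCS axial; NCS equatorial.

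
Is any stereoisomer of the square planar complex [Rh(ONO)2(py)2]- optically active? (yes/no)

In a square planar complex each vertex has one trans partner and two cis neighbours.
The distinct arrangements are (2 in all): ONO cis; ONO trans.
Each arrangement has an internal mirror plane or centre of symmetry, so none is chiral.

no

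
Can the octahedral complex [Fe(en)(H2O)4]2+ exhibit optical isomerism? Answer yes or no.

Each en is bidentate and must span two cis positions.
Only one geometric arrangement is possible.

no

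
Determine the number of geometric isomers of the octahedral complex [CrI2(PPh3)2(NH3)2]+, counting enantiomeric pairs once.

5

In an octahedral complex each vertex has one trans partner and four cis neighbours.
Systematic placement gives 5 geometric isomers: I trans, PPh3 trans, NH3 trans; I trans, PPh3 cis, NH3 cis; I cis, PPh3 trans, NH3 cis; I cis, PPh3 cis, NH3 cis (chiral); I cis, PPh3 cis, NH3 trans.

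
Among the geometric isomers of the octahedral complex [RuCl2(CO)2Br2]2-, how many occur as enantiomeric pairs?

In an octahedral complex each vertex has one trans partner and four cis neighbours.
Systematic placement gives 5 geometric isomers: Cl trans, CO trans, Br trans; Cl cis, CO cis, Br trans; Cl trans, CO cis, Br cis; Cl cis, CO cis, Br cis (chiral); Cl cis, CO trans, Br cis.
One of these lacks any improper symmetry element and so occurs as an enantiomeric pair, giving 5 + 1 = 6 stereoisomers in total.

1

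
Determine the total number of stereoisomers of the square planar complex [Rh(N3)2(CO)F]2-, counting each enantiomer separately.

2

A square has two trans pairs of vertices; adjacent vertices are cis.
Working through the distinct placements yields 2 geometric isomers: N3 cis; N3 trans.
Each arrangement has an internal mirror plane or centre of symmetry, so none is chiral.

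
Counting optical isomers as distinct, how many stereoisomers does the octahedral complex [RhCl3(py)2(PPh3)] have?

3

The six octahedral sites form three mutually perpendicular trans pairs.
There are 3 geometric isomers: Cl mer, py trans; Cl mer, py cis; Cl fac, py cis.
Each arrangement has an internal mirror plane or centre of symmetry, so none is chiral.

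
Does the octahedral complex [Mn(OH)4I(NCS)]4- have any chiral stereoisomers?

no

Working through the distinct placements yields 2 geometric isomers: I and NCS mutually trans; I and NCS mutually cis.
Each arrangement has an internal mirror plane or centre of symmetry, so none is chiral.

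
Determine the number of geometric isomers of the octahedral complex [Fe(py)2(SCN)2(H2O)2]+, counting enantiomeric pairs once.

5

The six octahedral sites form three mutually perpendicular trans pairs.
There are 5 geometric isomers: py trans, SCN trans, H2O trans; py cis, SCN cis, H2O trans; py trans, SCN cis, H2O cis; py cis, SCN cis, H2O cis (chiral); py cis, SCN trans, H2O cis.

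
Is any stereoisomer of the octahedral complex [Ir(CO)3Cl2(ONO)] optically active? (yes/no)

The six octahedral sites form three mutually perpendicular trans pairs.
Systematic placement gives 3 geometric isomers: CO mer, Cl cis; CO mer, Cl trans; CO fac, Cl cis.
Each arrangement has an internal mirror plane or centre of symmetry, so none is chiral.

no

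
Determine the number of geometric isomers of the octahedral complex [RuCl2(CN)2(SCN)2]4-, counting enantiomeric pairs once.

5

An octahedron has six vertices in three trans pairs; every non-trans pair is cis.
Working through the distinct placements yields 5 geometric isomers: Cl trans, CN trans, SCN trans; Cl cis, CN trans, SCN cis; Cl cis, CN cis, SCN trans; Cl cis, CN cis, SCN cis (chiral); Cl trans, CN cis, SCN cis.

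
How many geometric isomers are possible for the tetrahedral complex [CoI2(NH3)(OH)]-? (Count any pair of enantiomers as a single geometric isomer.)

1

In a tetrahedral complex all four positions are equivalent and every pair of ligands is adjacent — there is no cis/trans distinction.
Only one geometric arrangement is possible.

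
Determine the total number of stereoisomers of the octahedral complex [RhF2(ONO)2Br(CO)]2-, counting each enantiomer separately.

8

An octahedron has six vertices in three trans pairs; every non-trans pair is cis.
Systematic placement gives 6 geometric isomers: F trans, ONO trans; F cis, ONO cis (3 arrangements, 2 chiral); F cis, ONO trans; F trans, ONO cis.
Of these, 2 lack any improper symmetry element and so occur as enantiomeric pairs, giving 6 + 2 = 8 stereoisomers in total.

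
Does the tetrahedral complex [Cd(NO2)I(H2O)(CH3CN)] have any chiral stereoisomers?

In a tetrahedral complex all four positions are equivalent and every pair of ligands is adjacent — there is no cis/trans distinction.
Only one geometric arrangement is possible; it has no improper symmetry element, so it exists as a pair of enantiomers (2 stereoisomers).

yes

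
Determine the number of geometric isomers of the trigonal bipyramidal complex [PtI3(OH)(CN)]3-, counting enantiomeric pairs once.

4

A trigonal bipyramid has two axial and three equatorial sites, which are chemically inequivalent.
There are 4 geometric isomers: OH equatorial, CN axial; OH axial, CN axial; OH equatorial, CN equatorial; OH axial, CN equatorial.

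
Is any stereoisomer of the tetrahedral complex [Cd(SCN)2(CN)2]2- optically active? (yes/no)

All four vertices of a tetrahedron are equivalent and mutually adjacent, so cis/trans isomerism cannot arise.
Only one geometric arrangement is possible.

no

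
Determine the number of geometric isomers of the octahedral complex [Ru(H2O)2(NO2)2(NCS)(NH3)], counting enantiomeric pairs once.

The six octahedral sites form three mutually perpendicular trans pairs.
Systematic placement gives 6 geometric isomers: H2O trans, NO2 trans; H2O trans, NO2 cis; H2O cis, NO2 trans; H2O cis, NO2 cis (3 arrangements, 2 chiral).

6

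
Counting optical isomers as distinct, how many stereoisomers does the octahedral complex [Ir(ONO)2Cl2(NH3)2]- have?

6

Systematic placement gives 5 geometric isomers: ONO trans, Cl trans, NH3 trans; ONO cis, Cl trans, NH3 cis; ONO trans, Cl cis, NH3 cis; ONO cis, Cl cis, NH3 cis (chiral); ONO cis, Cl cis, NH3 trans.
One of these lacks any improper symmetry element and so occurs as an enantiomeric pair, giving 5 + 1 = 6 stereoisomers in total.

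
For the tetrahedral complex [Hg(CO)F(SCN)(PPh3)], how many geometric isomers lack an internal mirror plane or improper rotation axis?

In a tetrahedral complex all four positions are equivalent and every pair of ligands is adjacent — there is no cis/trans distinction.
Only one geometric arrangement is possible; it has no improper symmetry element, so it exists as a pair of enantiomers (2 stereoisomers).

1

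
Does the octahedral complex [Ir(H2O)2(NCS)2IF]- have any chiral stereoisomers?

yes

The six octahedral sites form three mutually perpendicular trans pairs.
Systematic placement gives 6 geometric isomers: H2O cis, NCS trans; H2O cis, NCS cis (3 arrangements, 2 chiral); H2O trans, NCS trans; H2O trans, NCS cis.
Of these, 2 lack any improper symmetry element and so occur as enantiomeric pairs, giving 6 + 2 = 8 stereoisomers in total.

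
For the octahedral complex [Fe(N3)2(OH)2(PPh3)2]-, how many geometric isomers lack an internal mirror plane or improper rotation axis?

1

There are 5 geometric isomers: N3 trans, OH trans, PPh3 trans; N3 trans, OH cis, PPh3 cis; N3 cis, OH cis, PPh3 trans; N3 cis, OH cis, PPh3 cis (chiral); N3 cis, OH trans, PPh3 cis.
One of these lacks any improper symmetry element and so occurs as an enantiomeric pair, giving 5 + 1 = 6 stereoisomers in total.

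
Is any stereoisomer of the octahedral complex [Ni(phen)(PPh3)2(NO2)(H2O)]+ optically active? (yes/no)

yes

Each phen is bidentate and must span two cis positions.
Working through the distinct placements yields 4 geometric isomers: PPh3 cis (3 arrangements, 2 chiral); PPh3 trans.
Of these, 2 lack any improper symmetry element and so occur as enantiomeric pairs, giving 4 + 2 = 6 stereoisomers in total.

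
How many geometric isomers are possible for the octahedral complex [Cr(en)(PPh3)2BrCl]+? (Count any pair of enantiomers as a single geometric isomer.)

In an octahedral complex each vertex has one trans partner and four cis neighbours.
Each en is bidentate and must span two cis positions.
Systematic placement gives 4 geometric isomers: PPh3 cis (3 arrangements, 2 chiral); PPh3 trans.

4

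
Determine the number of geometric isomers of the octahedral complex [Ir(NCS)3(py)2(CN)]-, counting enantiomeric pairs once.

The six octahedral sites form three mutually perpendicular trans pairs.
There are 3 geometric isomers: NCS mer, py trans; NCS fac, py cis; NCS mer, py cis.

3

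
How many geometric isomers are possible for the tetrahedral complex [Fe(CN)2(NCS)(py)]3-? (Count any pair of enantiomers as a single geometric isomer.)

1

All four vertices of a tetrahedron are equivalent and mutually adjacent, so cis/trans isomerism cannot arise.
Only one geometric arrangement is possible.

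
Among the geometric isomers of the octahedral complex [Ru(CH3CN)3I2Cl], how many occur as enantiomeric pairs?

In an octahedral complex each vertex has one trans partner and four cis neighbours.
There are 3 geometric isomers: CH3CN mer, I trans; CH3CN mer, I cis; CH3CN fac, I cis.
Each arrangement has an internal mirror plane or centre of symmetry, so none is chiral.

0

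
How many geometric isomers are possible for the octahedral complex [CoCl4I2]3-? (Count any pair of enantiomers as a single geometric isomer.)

Working through the distinct placements yields 2 geometric isomers: I trans; I cis.

2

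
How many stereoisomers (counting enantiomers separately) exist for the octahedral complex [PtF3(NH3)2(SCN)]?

An octahedron has six vertices in three trans pairs; every non-trans pair is cis.
There are 3 geometric isomers: F mer, NH3 cis; F mer, NH3 trans; F fac, NH3 cis.
Each arrangement has an internal mirror plane or centre of symmetry, so none is chiral.

3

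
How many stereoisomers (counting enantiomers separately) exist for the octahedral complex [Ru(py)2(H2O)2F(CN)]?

8

The six octahedral sites form three mutually perpendicular trans pairs.
Systematic placement gives 6 geometric isomers: py trans, H2O trans; py cis, H2O cis (3 arrangements, 2 chiral); py trans, H2O cis; py cis, H2O trans.
Of these, 2 lack any improper symmetry element and so occur as enantiomeric pairs, giving 6 + 2 = 8 stereoisomers in total.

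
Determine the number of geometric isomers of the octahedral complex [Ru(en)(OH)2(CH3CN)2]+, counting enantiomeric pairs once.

In an octahedral complex each vertex has one trans partner and four cis neighbours.
Each en is bidentate and must span two cis positions.
There are 3 geometric isomers: OH cis, CH3CN trans; OH cis, CH3CN cis (chiral); OH trans, CH3CN cis.

3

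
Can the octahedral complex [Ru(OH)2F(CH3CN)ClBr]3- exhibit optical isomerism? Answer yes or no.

yes

In an octahedral complex each vertex has one trans partner and four cis neighbours.
Placing the ligands in turn and identifying arrangements related by rotation or reflection leaves 9 distinct geometric isomers.
Of these, 6 lack any improper symmetry element and so occur as enantiomeric pairs, giving 9 + 6 = 15 stereoisomers in total.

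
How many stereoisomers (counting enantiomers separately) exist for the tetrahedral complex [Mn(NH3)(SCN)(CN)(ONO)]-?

2

Only one geometric arrangement is possible; it has no improper symmetry element, so it exists as a pair of enantiomers (2 stereoisomers).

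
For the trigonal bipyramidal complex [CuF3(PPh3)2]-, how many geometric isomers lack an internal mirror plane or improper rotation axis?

Systematic placement gives 3 geometric isomers: PPh3 both equatorial; PPh3 one axial, one equatorial; PPh3 both axial.
Each arrangement has an internal mirror plane or centre of symmetry, so none is chiral.

0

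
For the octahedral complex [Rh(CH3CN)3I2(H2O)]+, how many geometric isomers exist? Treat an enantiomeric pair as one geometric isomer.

In an octahedral complex each vertex has one trans partner and four cis neighbours.
The distinct arrangements are (3 in all): CH3CN mer, I trans; CH3CN mer, I cis; CH3CN fac, I cis.

3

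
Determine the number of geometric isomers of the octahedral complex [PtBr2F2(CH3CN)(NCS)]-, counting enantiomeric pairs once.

6

The six octahedral sites form three mutually perpendicular trans pairs.
Working through the distinct placements yields 6 geometric isomers: Br trans, F cis; Br trans, F trans; Br cis, F cis (3 arrangements, 2 chiral); Br cis, F trans.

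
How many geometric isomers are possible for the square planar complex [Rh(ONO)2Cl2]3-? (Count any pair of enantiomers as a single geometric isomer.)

2

A square has two trans pairs of vertices; adjacent vertices are cis.
Working through the distinct placements yields 2 geometric isomers: ONO cis; ONO trans.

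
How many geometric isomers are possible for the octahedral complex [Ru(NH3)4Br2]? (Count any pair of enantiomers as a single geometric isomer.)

2

There are 2 geometric isomers: Br trans; Br cis.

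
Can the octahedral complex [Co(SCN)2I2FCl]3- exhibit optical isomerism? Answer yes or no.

yes

An octahedron has six vertices in three trans pairs; every non-trans pair is cis.
The distinct arrangements are (6 in all): SCN trans, I trans; SCN cis, I cis (3 arrangements, 2 chiral); SCN trans, I cis; SCN cis, I trans.
Of these, 2 lack any improper symmetry element and so occur as enantiomeric pairs, giving 6 + 2 = 8 stereoisomers in total.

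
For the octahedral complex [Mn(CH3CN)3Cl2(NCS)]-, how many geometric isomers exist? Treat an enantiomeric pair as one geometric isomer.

3

The distinct arrangements are (3 in all): CH3CN mer, Cl cis; CH3CN mer, Cl trans; CH3CN fac, Cl cis.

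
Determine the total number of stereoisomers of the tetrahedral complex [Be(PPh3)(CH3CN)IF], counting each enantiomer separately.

Only one geometric arrangement is possible; it has no improper symmetry element, so it exists as a pair of enantiomers (2 stereoisomers).

2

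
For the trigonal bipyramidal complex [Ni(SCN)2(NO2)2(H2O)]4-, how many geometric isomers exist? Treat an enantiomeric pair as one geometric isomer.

5

In a trigonal bipyramid the two axial positions differ from the three equatorial ones.
Placing the ligands in turn and identifying arrangements related by rotation or reflection leaves 5 distinct geometric isomers.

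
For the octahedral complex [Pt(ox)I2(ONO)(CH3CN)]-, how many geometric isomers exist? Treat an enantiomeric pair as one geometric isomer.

4

The six octahedral sites form three mutually perpendicular trans pairs.
Each ox is bidentate and must span two cis positions.
The distinct arrangements are (4 in all): I cis (3 arrangements, 2 chiral); I trans.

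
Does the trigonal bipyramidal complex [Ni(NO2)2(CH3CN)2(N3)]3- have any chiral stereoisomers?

yes

In a trigonal bipyramid the two axial positions differ from the three equatorial ones.
Systematic enumeration (placing each ligand type in turn and discarding arrangements equivalent by rotation or reflection) gives 5 geometric isomers.
One of these lacks any improper symmetry element and so occurs as an enantiomeric pair, giving 5 + 1 = 6 stereoisomers in total.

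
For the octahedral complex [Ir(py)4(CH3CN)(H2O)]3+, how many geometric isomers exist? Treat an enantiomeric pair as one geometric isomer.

2

In an octahedral complex each vertex has one trans partner and four cis neighbours.
Systematic placement gives 2 geometric isomers: CH3CN and H2O mutually trans; CH3CN and H2O mutually cis.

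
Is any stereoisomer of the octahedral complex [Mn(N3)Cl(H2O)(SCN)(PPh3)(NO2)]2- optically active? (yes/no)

Systematic enumeration (placing each ligand type in turn and discarding arrangements equivalent by rotation or reflection) gives 15 geometric isomers.
Of these, 15 lack any improper symmetry element and so occur as enantiomeric pairs, giving 15 + 15 = 30 stereoisomers in total.

yes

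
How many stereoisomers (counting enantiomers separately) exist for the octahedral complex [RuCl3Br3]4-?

2

In an octahedral complex each vertex has one trans partner and four cis neighbours.
The distinct arrangements are (2 in all): Cl mer; Cl fac.
Each arrangement has an internal mirror plane or centre of symmetry, so none is chiral.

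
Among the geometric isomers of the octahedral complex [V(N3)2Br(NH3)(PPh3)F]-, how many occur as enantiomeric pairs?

6

The six octahedral sites form three mutually perpendicular trans pairs.
Exhaustive case analysis gives 9 geometric isomers.
Of these, 6 lack any improper symmetry element and so occur as enantiomeric pairs, giving 9 + 6 = 15 stereoisomers in total.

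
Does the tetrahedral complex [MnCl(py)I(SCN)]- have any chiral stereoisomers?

All four vertices of a tetrahedron are equivalent and mutually adjacent, so cis/trans isomerism cannot arise.
Only one geometric arrangement is possible; it has no improper symmetry element, so it exists as a pair of enantiomers (2 stereoisomers).

yes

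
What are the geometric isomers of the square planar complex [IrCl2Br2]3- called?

In a square planar complex each vertex has one trans partner and two cis neighbours.
Systematic placement gives 2 geometric isomers: Cl cis; Cl trans.

cis and trans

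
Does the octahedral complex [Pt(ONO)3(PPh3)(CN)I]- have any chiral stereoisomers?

In an octahedral complex each vertex has one trans partner and four cis neighbours.
Working through the distinct placements yields 4 geometric isomers: ONO mer (3 arrangements); ONO fac (chiral).
One of these lacks any improper symmetry element and so occurs as an enantiomeric pair, giving 4 + 1 = 5 stereoisomers in total.

yes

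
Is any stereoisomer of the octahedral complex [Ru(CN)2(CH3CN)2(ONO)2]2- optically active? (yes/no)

yes

An octahedron has six vertices in three trans pairs; every non-trans pair is cis.
Systematic placement gives 5 geometric isomers: CN trans, CH3CN trans, ONO trans; CN cis, CH3CN trans, ONO cis; CN cis, CH3CN cis, ONO trans; CN cis, CH3CN cis, ONO cis (chiral); CN trans, CH3CN cis, ONO cis.
One of these lacks any improper symmetry element and so occurs as an enantiomeric pair, giving 5 + 1 = 6 stereoisomers in total.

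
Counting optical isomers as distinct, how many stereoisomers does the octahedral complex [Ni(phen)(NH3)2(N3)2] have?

4

Each phen is bidentate and must span two cis positions.
Systematic placement gives 3 geometric isomers: NH3 cis, N3 trans; NH3 cis, N3 cis (chiral); NH3 trans, N3 cis.
One of these lacks any improper symmetry element and so occurs as an enantiomeric pair, giving 3 + 1 = 4 stereoisomers in total.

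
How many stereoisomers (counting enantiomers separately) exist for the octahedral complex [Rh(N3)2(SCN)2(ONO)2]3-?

6

The six octahedral sites form three mutually perpendicular trans pairs.
There are 5 geometric isomers: N3 trans, SCN trans, ONO trans; N3 trans, SCN cis, ONO cis; N3 cis, SCN trans, ONO cis; N3 cis, SCN cis, ONO cis (chiral); N3 cis, SCN cis, ONO trans.
One of these lacks any improper symmetry element and so occurs as an enantiomeric pair, giving 5 + 1 = 6 stereoisomers in total.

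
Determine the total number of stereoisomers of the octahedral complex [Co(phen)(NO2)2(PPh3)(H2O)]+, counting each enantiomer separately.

An octahedron has six vertices in three trans pairs; every non-trans pair is cis.
Each phen is bidentate and must span two cis positions.
Systematic placement gives 4 geometric isomers: NO2 cis (3 arrangements, 2 chiral); NO2 trans.
Of these, 2 lack any improper symmetry element and so occur as enantiomeric pairs, giving 4 + 2 = 6 stereoisomers in total.

6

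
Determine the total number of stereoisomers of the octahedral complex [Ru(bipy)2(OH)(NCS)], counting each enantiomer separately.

In an octahedral complex each vertex has one trans partner and four cis neighbours.
Each bipy is bidentate and must span two cis positions.
The distinct arrangements are (2 in all): OH and NCS mutually trans; OH and NCS mutually cis (chiral).
One of these lacks any improper symmetry element and so occurs as an enantiomeric pair, giving 2 + 1 = 3 stereoisomers in total.

3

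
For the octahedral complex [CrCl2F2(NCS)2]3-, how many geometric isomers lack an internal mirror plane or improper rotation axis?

1

Working through the distinct placements yields 5 geometric isomers: Cl trans, F trans, NCS trans; Cl trans, F cis, NCS cis; Cl cis, F cis, NCS trans; Cl cis, F cis, NCS cis (chiral); Cl cis, F trans, NCS cis.
One of these lacks any improper symmetry element and so occurs as an enantiomeric pair, giving 5 + 1 = 6 stereoisomers in total.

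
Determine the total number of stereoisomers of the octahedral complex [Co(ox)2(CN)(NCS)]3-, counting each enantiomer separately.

3

An octahedron has six vertices in three trans pairs; every non-trans pair is cis.
Each ox is bidentate and must span two cis positions.
Working through the distinct placements yields 2 geometric isomers: CN and NCS mutually trans; CN and NCS mutually cis (chiral).
One of these lacks any improper symmetry element and so occurs as an enantiomeric pair, giving 2 + 1 = 3 stereoisomers in total.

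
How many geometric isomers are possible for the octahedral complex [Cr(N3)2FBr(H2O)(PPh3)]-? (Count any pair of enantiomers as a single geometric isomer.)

An octahedron has six vertices in three trans pairs; every non-trans pair is cis.
Placing the ligands in turn and identifying arrangements related by rotation or reflection leaves 9 distinct geometric isomers.

9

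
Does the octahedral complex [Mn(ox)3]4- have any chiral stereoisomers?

In an octahedral complex each vertex has one trans partner and four cis neighbours.
Each ox is bidentate and must span two cis positions.
Only one geometric arrangement is possible; it has no improper symmetry element, so it exists as a pair of enantiomers (2 stereoisomers).

yes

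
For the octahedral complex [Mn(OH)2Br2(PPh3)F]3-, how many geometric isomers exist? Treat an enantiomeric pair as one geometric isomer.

6

The six octahedral sites form three mutually perpendicular trans pairs.
Working through the distinct placements yields 6 geometric isomers: OH cis, Br trans; OH trans, Br trans; OH cis, Br cis (3 arrangements, 2 chiral); OH trans, Br cis.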